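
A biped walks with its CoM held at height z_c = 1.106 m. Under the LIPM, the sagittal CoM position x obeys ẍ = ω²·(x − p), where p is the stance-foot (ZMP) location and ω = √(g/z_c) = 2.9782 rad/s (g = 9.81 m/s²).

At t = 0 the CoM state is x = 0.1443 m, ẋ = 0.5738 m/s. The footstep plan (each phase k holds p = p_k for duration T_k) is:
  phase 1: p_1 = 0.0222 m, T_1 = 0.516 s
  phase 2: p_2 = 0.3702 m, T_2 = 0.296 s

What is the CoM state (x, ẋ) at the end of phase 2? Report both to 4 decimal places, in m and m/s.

phase 1: p=0.0222, T=0.516, ωT=1.536751, cosh=2.432270, sinh=2.217191; start (x,ẋ)=(0.144300, 0.573800) → end (x,ẋ)=(0.746359, 2.201892)
phase 2: p=0.3702, T=0.296, ωT=0.881547, cosh=1.414387, sinh=1.000246; start (x,ẋ)=(0.746359, 2.201892) → end (x,ẋ)=(1.641752, 4.234879)

x = 1.6418, ẋ = 4.2349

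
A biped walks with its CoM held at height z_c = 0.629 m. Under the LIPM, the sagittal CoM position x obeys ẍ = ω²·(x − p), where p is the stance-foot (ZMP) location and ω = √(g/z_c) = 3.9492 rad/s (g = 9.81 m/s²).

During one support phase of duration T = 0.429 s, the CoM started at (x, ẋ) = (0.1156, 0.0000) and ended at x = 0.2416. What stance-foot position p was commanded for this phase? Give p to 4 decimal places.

p = 0.0461

ωT = 3.9492·0.429 = 1.694207; cosh(ωT) = 2.813036, sinh(ωT) = 2.629291
x(T) = p + (x₀−p)·cosh(ωT) + (ẋ₀/ω)·sinh(ωT) ⇒ p·(1 − cosh) = x(T) − x₀·cosh − (ẋ₀/ω)·sinh
numerator   = 0.2416 − (0.1156)·2.813036 − (0.0000/3.9492)·2.629291 = -0.083587
denominator = 1 − 2.813036 = -1.813036
p = -0.083587 / -1.813036 = 0.0461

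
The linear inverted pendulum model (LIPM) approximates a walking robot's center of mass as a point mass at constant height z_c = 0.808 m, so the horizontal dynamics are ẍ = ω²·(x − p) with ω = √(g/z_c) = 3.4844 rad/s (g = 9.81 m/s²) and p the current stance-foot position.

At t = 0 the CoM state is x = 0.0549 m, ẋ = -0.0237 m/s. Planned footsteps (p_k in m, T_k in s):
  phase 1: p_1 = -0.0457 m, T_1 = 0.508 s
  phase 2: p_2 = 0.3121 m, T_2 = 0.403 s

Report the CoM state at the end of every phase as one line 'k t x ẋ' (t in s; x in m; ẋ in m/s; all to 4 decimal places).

1 0.5080 0.2388 0.9276
2 0.9110 0.6632 1.5140

phase 1: p=-0.0457, T=0.508, ωT=1.770075, cosh=3.020808, sinh=2.850487; start (x,ẋ)=(0.054900, -0.023700) → end (x,ẋ)=(0.238805, 0.927590)
phase 2: p=0.3121, T=0.403, ωT=1.404213, cosh=2.158941, sinh=1.913381; start (x,ẋ)=(0.238805, 0.927590) → end (x,ẋ)=(0.663226, 1.513955)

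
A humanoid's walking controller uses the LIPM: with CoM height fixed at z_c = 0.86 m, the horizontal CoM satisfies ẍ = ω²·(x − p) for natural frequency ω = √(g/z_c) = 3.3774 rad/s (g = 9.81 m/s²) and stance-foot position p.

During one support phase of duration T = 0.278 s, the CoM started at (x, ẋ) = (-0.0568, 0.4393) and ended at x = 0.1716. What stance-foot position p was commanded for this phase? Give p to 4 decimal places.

ωT = 3.3774·0.278 = 0.938917; cosh(ωT) = 1.474131, sinh(ωT) = 1.083080
x(T) = p + (x₀−p)·cosh(ωT) + (ẋ₀/ω)·sinh(ωT) ⇒ p·(1 − cosh) = x(T) − x₀·cosh − (ẋ₀/ω)·sinh
numerator   = 0.1716 − (-0.0568)·1.474131 − (0.4393/3.3774)·1.083080 = 0.114454
denominator = 1 − 1.474131 = -0.474131
p = 0.114454 / -0.474131 = -0.2414

p = -0.2414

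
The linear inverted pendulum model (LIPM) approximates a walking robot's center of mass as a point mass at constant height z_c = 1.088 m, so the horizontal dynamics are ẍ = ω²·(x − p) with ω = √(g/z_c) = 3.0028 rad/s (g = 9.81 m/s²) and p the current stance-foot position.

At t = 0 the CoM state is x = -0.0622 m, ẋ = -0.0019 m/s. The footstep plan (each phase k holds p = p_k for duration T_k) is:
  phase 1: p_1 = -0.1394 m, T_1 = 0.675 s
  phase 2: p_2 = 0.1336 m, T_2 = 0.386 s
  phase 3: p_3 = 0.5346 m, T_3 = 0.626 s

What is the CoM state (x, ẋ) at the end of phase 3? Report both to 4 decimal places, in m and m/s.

x = 2.4016, ẋ = 5.8277

phase 1: p=-0.1394, T=0.675, ωT=2.026890, cosh=3.861094, sinh=3.729349; start (x,ẋ)=(-0.062200, -0.001900) → end (x,ẋ)=(0.156317, 0.857187)
phase 2: p=0.1336, T=0.386, ωT=1.159081, cosh=1.750388, sinh=1.436614; start (x,ẋ)=(0.156317, 0.857187) → end (x,ẋ)=(0.583463, 1.598408)
phase 3: p=0.5346, T=0.626, ωT=1.879753, cosh=3.352256, sinh=3.199629; start (x,ẋ)=(0.583463, 1.598408) → end (x,ẋ)=(2.401581, 5.827739)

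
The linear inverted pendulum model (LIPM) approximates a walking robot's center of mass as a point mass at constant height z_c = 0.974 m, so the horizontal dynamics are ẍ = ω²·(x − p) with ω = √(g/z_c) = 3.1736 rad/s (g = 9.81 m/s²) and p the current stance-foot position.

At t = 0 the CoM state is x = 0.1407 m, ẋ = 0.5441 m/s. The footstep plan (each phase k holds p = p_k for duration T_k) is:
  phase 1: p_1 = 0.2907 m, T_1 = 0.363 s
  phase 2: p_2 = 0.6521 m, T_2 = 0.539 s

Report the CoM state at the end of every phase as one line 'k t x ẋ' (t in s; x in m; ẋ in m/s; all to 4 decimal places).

1 0.3630 0.2738 0.2689
2 0.9020 -0.2017 -2.4439

phase 1: p=0.2907, T=0.363, ωT=1.152017, cosh=1.740284, sinh=1.424285; start (x,ẋ)=(0.140700, 0.544100) → end (x,ẋ)=(0.273845, 0.268872)
phase 2: p=0.6521, T=0.539, ωT=1.710570, cosh=2.856439, sinh=2.675677; start (x,ẋ)=(0.273845, 0.268872) → end (x,ẋ)=(-0.201676, -2.443947)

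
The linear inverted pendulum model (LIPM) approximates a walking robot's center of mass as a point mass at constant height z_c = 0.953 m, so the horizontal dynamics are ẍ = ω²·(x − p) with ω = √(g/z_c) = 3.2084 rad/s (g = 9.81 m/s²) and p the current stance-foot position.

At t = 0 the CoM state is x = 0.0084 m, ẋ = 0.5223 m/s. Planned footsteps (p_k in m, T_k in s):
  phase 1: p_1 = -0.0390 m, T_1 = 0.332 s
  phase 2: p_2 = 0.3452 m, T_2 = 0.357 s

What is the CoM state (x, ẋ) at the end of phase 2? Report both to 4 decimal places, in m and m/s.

x = 0.6325, ẋ = 1.3543

phase 1: p=-0.0390, T=0.332, ωT=1.065189, cosh=1.623025, sinh=1.278362; start (x,ẋ)=(0.008400, 0.522300) → end (x,ẋ)=(0.246038, 1.042117)
phase 2: p=0.3452, T=0.357, ωT=1.145399, cosh=1.730896, sinh=1.412799; start (x,ẋ)=(0.246038, 1.042117) → end (x,ẋ)=(0.632450, 1.354311)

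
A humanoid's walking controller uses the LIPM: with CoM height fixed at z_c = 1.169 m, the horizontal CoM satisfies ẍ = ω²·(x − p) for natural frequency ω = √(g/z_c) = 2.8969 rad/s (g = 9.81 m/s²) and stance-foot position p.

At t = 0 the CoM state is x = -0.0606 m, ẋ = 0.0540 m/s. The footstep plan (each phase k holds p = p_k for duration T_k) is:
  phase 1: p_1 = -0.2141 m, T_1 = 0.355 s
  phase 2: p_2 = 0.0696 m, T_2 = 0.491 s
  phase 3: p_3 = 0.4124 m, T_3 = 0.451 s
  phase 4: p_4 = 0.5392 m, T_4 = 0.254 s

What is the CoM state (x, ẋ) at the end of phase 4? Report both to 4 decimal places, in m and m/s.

phase 1: p=-0.2141, T=0.355, ωT=1.028399, cosh=1.577083, sinh=1.219504; start (x,ẋ)=(-0.060600, 0.054000) → end (x,ẋ)=(0.050714, 0.627444)
phase 2: p=0.0696, T=0.491, ωT=1.422378, cosh=2.194055, sinh=1.952915; start (x,ẋ)=(0.050714, 0.627444) → end (x,ẋ)=(0.451149, 1.269804)
phase 3: p=0.4124, T=0.451, ωT=1.306502, cosh=1.981999, sinh=1.711233; start (x,ẋ)=(0.451149, 1.269804) → end (x,ẋ)=(1.239289, 2.708840)
phase 4: p=0.5392, T=0.254, ωT=0.735813, cosh=1.283147, sinh=0.804031; start (x,ẋ)=(1.239289, 2.708840) → end (x,ẋ)=(2.189352, 5.106484)

x = 2.1894, ẋ = 5.1065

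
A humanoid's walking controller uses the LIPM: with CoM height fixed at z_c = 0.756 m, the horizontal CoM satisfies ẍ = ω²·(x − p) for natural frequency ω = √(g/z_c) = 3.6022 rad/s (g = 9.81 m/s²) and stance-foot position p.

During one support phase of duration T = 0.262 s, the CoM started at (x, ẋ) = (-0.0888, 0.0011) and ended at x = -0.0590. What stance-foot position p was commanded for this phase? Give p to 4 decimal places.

ωT = 3.6022·0.262 = 0.943776; cosh(ωT) = 1.479411, sinh(ωT) = 1.090256
x(T) = p + (x₀−p)·cosh(ωT) + (ẋ₀/ω)·sinh(ωT) ⇒ p·(1 − cosh) = x(T) − x₀·cosh − (ẋ₀/ω)·sinh
numerator   = -0.0590 − (-0.0888)·1.479411 − (0.0011/3.6022)·1.090256 = 0.072039
denominator = 1 − 1.479411 = -0.479411
p = 0.072039 / -0.479411 = -0.1503

p = -0.1503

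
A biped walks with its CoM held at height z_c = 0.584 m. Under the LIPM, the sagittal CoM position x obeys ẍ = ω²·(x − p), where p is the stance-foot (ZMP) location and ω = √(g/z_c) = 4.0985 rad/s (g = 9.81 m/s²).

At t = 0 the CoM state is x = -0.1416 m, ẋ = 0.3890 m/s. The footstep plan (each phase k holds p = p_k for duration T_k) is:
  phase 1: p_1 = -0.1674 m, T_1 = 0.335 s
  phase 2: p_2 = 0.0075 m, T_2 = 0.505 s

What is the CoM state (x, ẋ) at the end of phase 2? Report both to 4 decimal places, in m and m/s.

phase 1: p=-0.1674, T=0.335, ωT=1.372997, cosh=2.100256, sinh=1.846909; start (x,ẋ)=(-0.141600, 0.389000) → end (x,ẋ)=(0.062082, 1.012294)
phase 2: p=0.0075, T=0.505, ωT=2.069742, cosh=4.024501, sinh=3.898282; start (x,ẋ)=(0.062082, 1.012294) → end (x,ẋ)=(1.190007, 4.946038)

x = 1.1900, ẋ = 4.9460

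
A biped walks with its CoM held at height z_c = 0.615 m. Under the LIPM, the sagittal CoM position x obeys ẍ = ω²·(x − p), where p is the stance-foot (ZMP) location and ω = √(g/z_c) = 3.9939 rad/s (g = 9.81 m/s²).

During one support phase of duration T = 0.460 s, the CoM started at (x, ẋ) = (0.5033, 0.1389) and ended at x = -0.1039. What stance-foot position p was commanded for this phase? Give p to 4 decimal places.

ωT = 3.9939·0.460 = 1.837194; cosh(ωT) = 3.219079, sinh(ωT) = 3.059816
x(T) = p + (x₀−p)·cosh(ωT) + (ẋ₀/ω)·sinh(ωT) ⇒ p·(1 − cosh) = x(T) − x₀·cosh − (ẋ₀/ω)·sinh
numerator   = -0.1039 − (0.5033)·3.219079 − (0.1389/3.9939)·3.059816 = -1.830477
denominator = 1 − 3.219079 = -2.219079
p = -1.830477 / -2.219079 = 0.8249

p = 0.8249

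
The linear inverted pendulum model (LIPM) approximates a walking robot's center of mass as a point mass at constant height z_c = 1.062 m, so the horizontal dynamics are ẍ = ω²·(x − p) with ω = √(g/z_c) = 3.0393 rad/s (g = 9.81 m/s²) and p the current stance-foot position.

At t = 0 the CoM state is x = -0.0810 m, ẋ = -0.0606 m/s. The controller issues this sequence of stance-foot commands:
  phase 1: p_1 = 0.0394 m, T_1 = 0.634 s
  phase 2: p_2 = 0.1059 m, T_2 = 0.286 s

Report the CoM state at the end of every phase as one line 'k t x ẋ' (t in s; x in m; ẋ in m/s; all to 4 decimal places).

1 0.6340 -0.4499 -1.4425
2 0.9200 -1.1399 -3.6830

phase 1: p=0.0394, T=0.634, ωT=1.926916, cosh=3.506947, sinh=3.361350; start (x,ẋ)=(-0.081000, -0.060600) → end (x,ẋ)=(-0.449858, -1.442546)
phase 2: p=0.1059, T=0.286, ωT=0.869240, cosh=1.402184, sinh=0.982913; start (x,ẋ)=(-0.449858, -1.442546) → end (x,ẋ)=(-1.139895, -3.682967)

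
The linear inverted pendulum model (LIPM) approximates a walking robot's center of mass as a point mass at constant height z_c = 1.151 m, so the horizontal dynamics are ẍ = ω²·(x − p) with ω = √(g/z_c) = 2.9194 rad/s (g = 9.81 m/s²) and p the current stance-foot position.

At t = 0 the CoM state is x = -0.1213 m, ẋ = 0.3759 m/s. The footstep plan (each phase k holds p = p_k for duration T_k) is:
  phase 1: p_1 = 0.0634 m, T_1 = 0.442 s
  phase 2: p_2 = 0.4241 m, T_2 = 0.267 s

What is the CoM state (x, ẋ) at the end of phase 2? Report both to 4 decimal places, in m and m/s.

phase 1: p=0.0634, T=0.442, ωT=1.290375, cosh=1.954658, sinh=1.679490; start (x,ẋ)=(-0.121300, 0.375900) → end (x,ẋ)=(-0.081375, -0.170847)
phase 2: p=0.4241, T=0.267, ωT=0.779480, cosh=1.319491, sinh=0.860847; start (x,ẋ)=(-0.081375, -0.170847) → end (x,ẋ)=(-0.293248, -1.495770)

x = -0.2932, ẋ = -1.4958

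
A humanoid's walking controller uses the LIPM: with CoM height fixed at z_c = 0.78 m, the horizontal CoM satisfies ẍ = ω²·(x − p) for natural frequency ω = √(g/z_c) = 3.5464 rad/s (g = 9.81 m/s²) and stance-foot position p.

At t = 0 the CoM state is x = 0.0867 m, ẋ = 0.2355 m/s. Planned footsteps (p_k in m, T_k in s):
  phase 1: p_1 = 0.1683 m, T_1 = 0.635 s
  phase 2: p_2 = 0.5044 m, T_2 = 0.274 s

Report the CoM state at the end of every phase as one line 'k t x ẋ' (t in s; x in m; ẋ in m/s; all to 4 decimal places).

1 0.6350 0.0883 -0.2285
2 0.9090 -0.1971 -2.0157

phase 1: p=0.1683, T=0.635, ωT=2.251964, cosh=4.805790, sinh=4.700598; start (x,ẋ)=(0.086700, 0.235500) → end (x,ẋ)=(0.088292, -0.228525)
phase 2: p=0.5044, T=0.274, ωT=0.971714, cosh=1.510451, sinh=1.132017; start (x,ẋ)=(0.088292, -0.228525) → end (x,ẋ)=(-0.197056, -2.015675)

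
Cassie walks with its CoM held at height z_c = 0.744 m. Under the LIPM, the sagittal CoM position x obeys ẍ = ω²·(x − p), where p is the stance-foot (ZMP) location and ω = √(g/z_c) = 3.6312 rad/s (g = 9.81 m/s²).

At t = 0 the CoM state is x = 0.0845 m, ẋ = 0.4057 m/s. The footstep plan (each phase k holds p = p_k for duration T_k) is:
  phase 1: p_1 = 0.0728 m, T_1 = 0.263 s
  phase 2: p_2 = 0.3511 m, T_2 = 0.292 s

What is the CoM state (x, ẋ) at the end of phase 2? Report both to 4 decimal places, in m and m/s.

x = 0.3575, ẋ = 0.4217

phase 1: p=0.0728, T=0.263, ωT=0.955006, cosh=1.491748, sinh=1.106938; start (x,ẋ)=(0.084500, 0.405700) → end (x,ẋ)=(0.213927, 0.652230)
phase 2: p=0.3511, T=0.292, ωT=1.060310, cosh=1.616808, sinh=1.270459; start (x,ẋ)=(0.213927, 0.652230) → end (x,ẋ)=(0.357516, 0.421713)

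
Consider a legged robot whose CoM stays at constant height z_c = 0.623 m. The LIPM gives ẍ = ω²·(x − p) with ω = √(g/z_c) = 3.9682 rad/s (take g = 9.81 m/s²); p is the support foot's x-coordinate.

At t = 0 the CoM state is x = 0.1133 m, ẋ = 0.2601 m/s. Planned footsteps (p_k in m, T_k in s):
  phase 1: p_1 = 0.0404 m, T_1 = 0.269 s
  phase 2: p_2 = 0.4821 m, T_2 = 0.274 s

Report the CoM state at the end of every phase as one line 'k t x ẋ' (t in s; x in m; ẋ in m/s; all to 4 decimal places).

1 0.2690 0.2430 0.7938
2 0.5430 0.3501 0.0636

phase 1: p=0.0404, T=0.269, ωT=1.067446, cosh=1.625914, sinh=1.282028; start (x,ẋ)=(0.113300, 0.260100) → end (x,ẋ)=(0.242961, 0.793768)
phase 2: p=0.4821, T=0.274, ωT=1.087287, cosh=1.651673, sinh=1.314543; start (x,ẋ)=(0.242961, 0.793768) → end (x,ẋ)=(0.350072, 0.063608)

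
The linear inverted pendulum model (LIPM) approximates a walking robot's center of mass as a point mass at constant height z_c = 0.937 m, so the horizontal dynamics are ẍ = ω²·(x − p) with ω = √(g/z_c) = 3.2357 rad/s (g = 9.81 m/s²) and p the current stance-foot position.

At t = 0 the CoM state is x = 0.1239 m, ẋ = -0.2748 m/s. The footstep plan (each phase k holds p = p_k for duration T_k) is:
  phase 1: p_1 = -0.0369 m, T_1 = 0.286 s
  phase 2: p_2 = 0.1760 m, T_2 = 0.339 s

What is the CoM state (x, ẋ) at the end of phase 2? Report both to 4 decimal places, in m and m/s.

x = 0.1246, ẋ = -0.0417

phase 1: p=-0.0369, T=0.286, ωT=0.925410, cosh=1.459636, sinh=1.063267; start (x,ẋ)=(0.123900, -0.274800) → end (x,ẋ)=(0.107509, 0.152111)
phase 2: p=0.1760, T=0.339, ωT=1.096902, cosh=1.664389, sinh=1.330485; start (x,ẋ)=(0.107509, 0.152111) → end (x,ẋ)=(0.124550, -0.041687)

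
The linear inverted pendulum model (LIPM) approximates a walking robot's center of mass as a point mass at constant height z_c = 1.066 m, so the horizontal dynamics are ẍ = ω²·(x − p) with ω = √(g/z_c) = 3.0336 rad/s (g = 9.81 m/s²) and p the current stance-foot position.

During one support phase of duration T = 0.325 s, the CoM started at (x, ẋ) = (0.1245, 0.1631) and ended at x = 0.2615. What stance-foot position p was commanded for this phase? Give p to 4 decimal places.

ωT = 3.0336·0.325 = 0.985920; cosh(ωT) = 1.526686, sinh(ωT) = 1.153590
x(T) = p + (x₀−p)·cosh(ωT) + (ẋ₀/ω)·sinh(ωT) ⇒ p·(1 − cosh) = x(T) − x₀·cosh − (ẋ₀/ω)·sinh
numerator   = 0.2615 − (0.1245)·1.526686 − (0.1631/3.0336)·1.153590 = 0.009405
denominator = 1 − 1.526686 = -0.526686
p = 0.009405 / -0.526686 = -0.0179

p = -0.0179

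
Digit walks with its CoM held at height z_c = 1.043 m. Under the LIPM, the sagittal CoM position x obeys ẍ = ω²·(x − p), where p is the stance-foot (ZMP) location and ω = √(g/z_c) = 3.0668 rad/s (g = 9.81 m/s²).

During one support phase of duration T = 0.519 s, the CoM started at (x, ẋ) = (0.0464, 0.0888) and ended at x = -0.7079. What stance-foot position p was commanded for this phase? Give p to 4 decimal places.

ωT = 3.0668·0.519 = 1.591669; cosh(ωT) = 2.557763, sinh(ωT) = 2.354178
x(T) = p + (x₀−p)·cosh(ωT) + (ẋ₀/ω)·sinh(ωT) ⇒ p·(1 − cosh) = x(T) − x₀·cosh − (ẋ₀/ω)·sinh
numerator   = -0.7079 − (0.0464)·2.557763 − (0.0888/3.0668)·2.354178 = -0.894746
denominator = 1 − 2.557763 = -1.557763
p = -0.894746 / -1.557763 = 0.5744

p = 0.5744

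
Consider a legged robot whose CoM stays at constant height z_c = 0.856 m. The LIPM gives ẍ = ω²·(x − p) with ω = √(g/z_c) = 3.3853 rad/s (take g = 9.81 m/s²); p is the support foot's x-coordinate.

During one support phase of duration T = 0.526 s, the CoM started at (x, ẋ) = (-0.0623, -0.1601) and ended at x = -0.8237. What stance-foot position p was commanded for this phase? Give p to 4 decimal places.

ωT = 3.3853·0.526 = 1.780668; cosh(ωT) = 3.051172, sinh(ωT) = 2.882646
x(T) = p + (x₀−p)·cosh(ωT) + (ẋ₀/ω)·sinh(ωT) ⇒ p·(1 − cosh) = x(T) − x₀·cosh − (ẋ₀/ω)·sinh
numerator   = -0.8237 − (-0.0623)·3.051172 − (-0.1601/3.3853)·2.882646 = -0.497284
denominator = 1 − 3.051172 = -2.051172
p = -0.497284 / -2.051172 = 0.2424

p = 0.2424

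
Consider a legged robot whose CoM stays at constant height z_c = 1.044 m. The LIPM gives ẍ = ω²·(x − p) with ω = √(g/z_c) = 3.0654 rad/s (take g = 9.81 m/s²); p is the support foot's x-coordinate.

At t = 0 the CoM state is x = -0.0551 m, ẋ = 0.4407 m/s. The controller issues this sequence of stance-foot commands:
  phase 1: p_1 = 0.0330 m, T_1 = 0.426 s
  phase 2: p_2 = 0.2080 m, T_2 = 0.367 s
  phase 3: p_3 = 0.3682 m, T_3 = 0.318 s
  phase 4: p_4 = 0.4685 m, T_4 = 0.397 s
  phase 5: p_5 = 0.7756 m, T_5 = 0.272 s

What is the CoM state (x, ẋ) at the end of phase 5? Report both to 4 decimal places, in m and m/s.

phase 1: p=0.0330, T=0.426, ωT=1.305860, cosh=1.980901, sinh=1.709962; start (x,ẋ)=(-0.055100, 0.440700) → end (x,ẋ)=(0.104317, 0.411188)
phase 2: p=0.2080, T=0.367, ωT=1.125002, cosh=1.702437, sinh=1.377785; start (x,ẋ)=(0.104317, 0.411188) → end (x,ẋ)=(0.216300, 0.262120)
phase 3: p=0.3682, T=0.318, ωT=0.974797, cosh=1.513949, sinh=1.136680; start (x,ẋ)=(0.216300, 0.262120) → end (x,ẋ)=(0.235427, -0.132442)
phase 4: p=0.4685, T=0.397, ωT=1.216964, cosh=1.836524, sinh=1.540396; start (x,ẋ)=(0.235427, -0.132442) → end (x,ẋ)=(-0.026097, -1.343786)
phase 5: p=0.7756, T=0.272, ωT=0.833789, cosh=1.368212, sinh=0.933812; start (x,ẋ)=(-0.026097, -1.343786) → end (x,ẋ)=(-0.730649, -4.133447)

x = -0.7306, ẋ = -4.1334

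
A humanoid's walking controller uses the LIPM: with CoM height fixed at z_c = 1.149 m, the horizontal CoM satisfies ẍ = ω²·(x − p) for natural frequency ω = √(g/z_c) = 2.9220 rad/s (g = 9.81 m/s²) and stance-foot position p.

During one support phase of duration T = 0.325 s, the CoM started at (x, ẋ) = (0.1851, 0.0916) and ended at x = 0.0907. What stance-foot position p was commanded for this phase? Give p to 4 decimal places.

ωT = 2.9220·0.325 = 0.949650; cosh(ωT) = 1.485841, sinh(ωT) = 1.098964
x(T) = p + (x₀−p)·cosh(ωT) + (ẋ₀/ω)·sinh(ωT) ⇒ p·(1 − cosh) = x(T) − x₀·cosh − (ẋ₀/ω)·sinh
numerator   = 0.0907 − (0.1851)·1.485841 − (0.0916/2.9220)·1.098964 = -0.218780
denominator = 1 − 1.485841 = -0.485841
p = -0.218780 / -0.485841 = 0.4503

p = 0.4503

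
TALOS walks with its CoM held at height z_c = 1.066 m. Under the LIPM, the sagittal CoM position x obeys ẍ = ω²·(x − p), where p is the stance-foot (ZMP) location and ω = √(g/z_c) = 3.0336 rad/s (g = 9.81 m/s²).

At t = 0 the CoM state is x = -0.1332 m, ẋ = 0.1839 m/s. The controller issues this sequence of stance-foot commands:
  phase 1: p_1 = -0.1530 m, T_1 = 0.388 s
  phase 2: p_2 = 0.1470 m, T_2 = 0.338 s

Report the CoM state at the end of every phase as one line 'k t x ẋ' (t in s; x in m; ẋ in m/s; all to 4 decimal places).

1 0.3880 -0.0288 0.4149
2 0.7260 0.0365 0.0049

phase 1: p=-0.1530, T=0.388, ωT=1.177037, cosh=1.776468, sinh=1.468277; start (x,ẋ)=(-0.133200, 0.183900) → end (x,ẋ)=(-0.028817, 0.414885)
phase 2: p=0.1470, T=0.338, ωT=1.025357, cosh=1.573379, sinh=1.214711; start (x,ẋ)=(-0.028817, 0.414885) → end (x,ẋ)=(0.036500, 0.004893)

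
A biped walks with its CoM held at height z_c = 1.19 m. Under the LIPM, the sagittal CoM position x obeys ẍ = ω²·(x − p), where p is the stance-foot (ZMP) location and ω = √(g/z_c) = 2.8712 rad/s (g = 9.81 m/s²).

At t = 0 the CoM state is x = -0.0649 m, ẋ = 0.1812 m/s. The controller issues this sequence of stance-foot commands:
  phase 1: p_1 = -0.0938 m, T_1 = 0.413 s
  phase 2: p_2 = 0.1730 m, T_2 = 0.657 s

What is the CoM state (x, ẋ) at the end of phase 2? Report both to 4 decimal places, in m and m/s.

x = 0.2653, ẋ = 0.3858

phase 1: p=-0.0938, T=0.413, ωT=1.185806, cosh=1.789411, sinh=1.483911; start (x,ẋ)=(-0.064900, 0.181200) → end (x,ẋ)=(0.051563, 0.447373)
phase 2: p=0.1730, T=0.657, ωT=1.886378, cosh=3.373530, sinh=3.221910; start (x,ẋ)=(0.051563, 0.447373) → end (x,ẋ)=(0.265347, 0.385842)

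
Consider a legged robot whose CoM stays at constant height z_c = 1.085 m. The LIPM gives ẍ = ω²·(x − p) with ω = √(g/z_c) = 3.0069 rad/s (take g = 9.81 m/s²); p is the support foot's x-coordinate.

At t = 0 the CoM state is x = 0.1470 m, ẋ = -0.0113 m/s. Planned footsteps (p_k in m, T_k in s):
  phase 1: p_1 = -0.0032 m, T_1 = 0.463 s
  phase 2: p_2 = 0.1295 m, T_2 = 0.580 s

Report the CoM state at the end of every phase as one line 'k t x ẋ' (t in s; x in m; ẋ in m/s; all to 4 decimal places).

phase 1: p=-0.0032, T=0.463, ωT=1.392195, cosh=2.136100, sinh=1.887571; start (x,ẋ)=(0.147000, -0.011300) → end (x,ẋ)=(0.310549, 0.828358)
phase 2: p=0.1295, T=0.580, ωT=1.744002, cosh=2.947505, sinh=2.772685; start (x,ẋ)=(0.310549, 0.828358) → end (x,ẋ)=(1.426977, 3.951025)

1 0.4630 0.3105 0.8284
2 1.0430 1.4270 3.9510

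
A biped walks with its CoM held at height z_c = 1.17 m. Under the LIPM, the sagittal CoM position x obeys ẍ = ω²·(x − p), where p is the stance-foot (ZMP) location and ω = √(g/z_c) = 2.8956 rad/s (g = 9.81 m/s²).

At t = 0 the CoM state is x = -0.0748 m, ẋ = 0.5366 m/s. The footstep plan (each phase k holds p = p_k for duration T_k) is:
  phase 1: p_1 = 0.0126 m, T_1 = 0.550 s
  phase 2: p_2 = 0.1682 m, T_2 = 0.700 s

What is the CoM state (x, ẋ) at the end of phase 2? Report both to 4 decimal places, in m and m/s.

phase 1: p=0.0126, T=0.550, ωT=1.592580, cosh=2.559909, sinh=2.356508; start (x,ẋ)=(-0.074800, 0.536600) → end (x,ẋ)=(0.225562, 0.777273)
phase 2: p=0.1682, T=0.700, ωT=2.026920, cosh=3.861206, sinh=3.729465; start (x,ẋ)=(0.225562, 0.777273) → end (x,ẋ)=(1.390795, 3.620662)

x = 1.3908, ẋ = 3.6207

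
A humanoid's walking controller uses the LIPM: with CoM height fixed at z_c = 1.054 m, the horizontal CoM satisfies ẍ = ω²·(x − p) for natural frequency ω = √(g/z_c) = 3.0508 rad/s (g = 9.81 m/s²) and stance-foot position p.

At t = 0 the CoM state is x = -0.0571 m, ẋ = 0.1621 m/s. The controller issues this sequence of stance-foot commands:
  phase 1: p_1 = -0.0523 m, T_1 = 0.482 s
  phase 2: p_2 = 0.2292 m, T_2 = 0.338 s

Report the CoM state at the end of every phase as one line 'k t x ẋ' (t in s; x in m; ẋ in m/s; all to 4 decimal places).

1 0.4820 0.0462 0.3411
2 0.8200 0.0768 -0.1441

phase 1: p=-0.0523, T=0.482, ωT=1.470486, cosh=2.290581, sinh=2.060767; start (x,ẋ)=(-0.057100, 0.162100) → end (x,ẋ)=(0.046201, 0.341126)
phase 2: p=0.2292, T=0.338, ωT=1.031170, cosh=1.580468, sinh=1.223878; start (x,ẋ)=(0.046201, 0.341126) → end (x,ẋ)=(0.076824, -0.144144)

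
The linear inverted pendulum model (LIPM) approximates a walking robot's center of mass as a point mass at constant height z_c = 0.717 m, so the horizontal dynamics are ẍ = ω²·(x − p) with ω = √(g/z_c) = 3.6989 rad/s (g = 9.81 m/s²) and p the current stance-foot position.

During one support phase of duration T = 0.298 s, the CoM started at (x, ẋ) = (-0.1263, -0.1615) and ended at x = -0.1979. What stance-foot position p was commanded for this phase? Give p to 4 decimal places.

p = -0.1068

ωT = 3.6989·0.298 = 1.102272; cosh(ωT) = 1.671558, sinh(ωT) = 1.339442
x(T) = p + (x₀−p)·cosh(ωT) + (ẋ₀/ω)·sinh(ωT) ⇒ p·(1 − cosh) = x(T) − x₀·cosh − (ẋ₀/ω)·sinh
numerator   = -0.1979 − (-0.1263)·1.671558 − (-0.1615/3.6989)·1.339442 = 0.071700
denominator = 1 − 1.671558 = -0.671558
p = 0.071700 / -0.671558 = -0.1068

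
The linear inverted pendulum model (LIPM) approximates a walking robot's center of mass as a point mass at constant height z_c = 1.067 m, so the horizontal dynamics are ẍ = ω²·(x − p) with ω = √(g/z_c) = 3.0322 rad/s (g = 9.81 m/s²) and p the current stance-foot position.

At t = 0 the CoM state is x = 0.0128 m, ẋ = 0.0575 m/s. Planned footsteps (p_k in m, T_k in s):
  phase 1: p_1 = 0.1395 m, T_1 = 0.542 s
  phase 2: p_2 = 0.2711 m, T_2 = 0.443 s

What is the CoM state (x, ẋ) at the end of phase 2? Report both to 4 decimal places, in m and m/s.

phase 1: p=0.1395, T=0.542, ωT=1.643452, cosh=2.683155, sinh=2.489843; start (x,ẋ)=(0.012800, 0.057500) → end (x,ẋ)=(-0.153240, -0.802266)
phase 2: p=0.2711, T=0.443, ωT=1.343265, cosh=2.046262, sinh=1.785270; start (x,ẋ)=(-0.153240, -0.802266) → end (x,ẋ)=(-1.069562, -3.938726)

x = -1.0696, ẋ = -3.9387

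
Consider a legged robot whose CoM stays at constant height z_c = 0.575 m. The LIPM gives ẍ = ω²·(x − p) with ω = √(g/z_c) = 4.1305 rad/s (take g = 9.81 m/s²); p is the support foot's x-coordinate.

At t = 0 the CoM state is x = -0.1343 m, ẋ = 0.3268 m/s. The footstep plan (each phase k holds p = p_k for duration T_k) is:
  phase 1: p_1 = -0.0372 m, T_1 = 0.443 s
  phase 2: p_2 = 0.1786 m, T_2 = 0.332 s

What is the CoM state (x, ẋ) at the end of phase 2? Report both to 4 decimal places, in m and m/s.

x = -0.4984, ẋ = -2.5404

phase 1: p=-0.0372, T=0.443, ωT=1.829811, cosh=3.196578, sinh=3.036134; start (x,ẋ)=(-0.134300, 0.326800) → end (x,ẋ)=(-0.107373, -0.173065)
phase 2: p=0.1786, T=0.332, ωT=1.371326, cosh=2.097171, sinh=1.843401; start (x,ẋ)=(-0.107373, -0.173065) → end (x,ẋ)=(-0.498371, -2.540391)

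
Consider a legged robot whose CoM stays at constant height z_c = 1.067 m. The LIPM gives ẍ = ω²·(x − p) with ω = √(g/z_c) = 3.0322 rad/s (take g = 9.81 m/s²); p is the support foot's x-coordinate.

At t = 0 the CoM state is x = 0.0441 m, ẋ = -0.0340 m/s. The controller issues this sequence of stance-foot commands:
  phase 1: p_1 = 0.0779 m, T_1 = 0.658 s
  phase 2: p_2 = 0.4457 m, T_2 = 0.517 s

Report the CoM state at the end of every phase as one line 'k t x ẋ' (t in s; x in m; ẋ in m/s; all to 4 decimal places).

1 0.6580 -0.0891 -0.4972
2 1.1750 -1.2685 -4.9632

phase 1: p=0.0779, T=0.658, ωT=1.995188, cosh=3.744785, sinh=3.608797; start (x,ẋ)=(0.044100, -0.034000) → end (x,ẋ)=(-0.089139, -0.497182)
phase 2: p=0.4457, T=0.517, ωT=1.567647, cosh=2.501944, sinh=2.293409; start (x,ẋ)=(-0.089139, -0.497182) → end (x,ẋ)=(-1.268482, -4.963234)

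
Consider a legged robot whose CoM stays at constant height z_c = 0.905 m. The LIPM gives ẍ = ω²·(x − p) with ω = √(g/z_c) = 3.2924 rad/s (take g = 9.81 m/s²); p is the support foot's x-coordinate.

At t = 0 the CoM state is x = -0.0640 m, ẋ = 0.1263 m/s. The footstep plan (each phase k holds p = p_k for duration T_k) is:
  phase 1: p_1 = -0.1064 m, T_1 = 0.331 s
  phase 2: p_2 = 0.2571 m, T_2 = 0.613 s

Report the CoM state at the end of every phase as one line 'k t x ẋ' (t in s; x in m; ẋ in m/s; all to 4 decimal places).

phase 1: p=-0.1064, T=0.331, ωT=1.089784, cosh=1.654961, sinh=1.318672; start (x,ẋ)=(-0.064000, 0.126300) → end (x,ẋ)=(0.014356, 0.393105)
phase 2: p=0.2571, T=0.613, ωT=2.018241, cosh=3.828984, sinh=3.696095; start (x,ẋ)=(0.014356, 0.393105) → end (x,ẋ)=(-0.231057, -1.448763)

1 0.3310 0.0144 0.3931
2 0.9440 -0.2311 -1.4488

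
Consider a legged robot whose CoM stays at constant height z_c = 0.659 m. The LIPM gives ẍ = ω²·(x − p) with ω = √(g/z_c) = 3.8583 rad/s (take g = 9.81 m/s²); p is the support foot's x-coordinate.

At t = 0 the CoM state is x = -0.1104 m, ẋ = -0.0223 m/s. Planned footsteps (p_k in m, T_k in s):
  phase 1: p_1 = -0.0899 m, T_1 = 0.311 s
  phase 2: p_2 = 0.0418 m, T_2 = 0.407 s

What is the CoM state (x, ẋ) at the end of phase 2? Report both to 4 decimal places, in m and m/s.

x = -0.4987, ẋ = -1.9763

phase 1: p=-0.0899, T=0.311, ωT=1.199931, cosh=1.810552, sinh=1.509337; start (x,ẋ)=(-0.110400, -0.022300) → end (x,ẋ)=(-0.135740, -0.159757)
phase 2: p=0.0418, T=0.407, ωT=1.570328, cosh=2.508101, sinh=2.300124; start (x,ẋ)=(-0.135740, -0.159757) → end (x,ẋ)=(-0.498727, -1.976276)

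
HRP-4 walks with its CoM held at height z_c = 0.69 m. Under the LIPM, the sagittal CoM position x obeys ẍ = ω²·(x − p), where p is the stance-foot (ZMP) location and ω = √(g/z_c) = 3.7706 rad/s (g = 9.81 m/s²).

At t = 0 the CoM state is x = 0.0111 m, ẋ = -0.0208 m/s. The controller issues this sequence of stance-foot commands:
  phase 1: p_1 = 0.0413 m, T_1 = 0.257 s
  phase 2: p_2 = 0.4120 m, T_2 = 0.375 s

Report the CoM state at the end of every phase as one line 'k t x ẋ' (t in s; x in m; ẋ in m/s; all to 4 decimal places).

1 0.2570 -0.0104 -0.1598
2 0.6320 -0.5900 -3.4295

phase 1: p=0.0413, T=0.257, ωT=0.969044, cosh=1.507435, sinh=1.127989; start (x,ẋ)=(0.011100, -0.020800) → end (x,ẋ)=(-0.010447, -0.159801)
phase 2: p=0.4120, T=0.375, ωT=1.413975, cosh=2.177722, sinh=1.934547; start (x,ẋ)=(-0.010447, -0.159801) → end (x,ẋ)=(-0.589960, -3.429501)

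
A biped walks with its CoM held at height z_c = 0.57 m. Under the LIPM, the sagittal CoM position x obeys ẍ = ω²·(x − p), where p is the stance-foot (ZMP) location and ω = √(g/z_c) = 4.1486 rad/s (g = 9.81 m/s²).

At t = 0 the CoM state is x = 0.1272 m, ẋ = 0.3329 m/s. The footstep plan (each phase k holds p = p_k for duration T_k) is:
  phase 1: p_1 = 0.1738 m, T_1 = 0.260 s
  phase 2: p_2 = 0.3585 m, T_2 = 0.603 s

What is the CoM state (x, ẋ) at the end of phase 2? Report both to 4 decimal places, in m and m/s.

phase 1: p=0.1738, T=0.260, ωT=1.078636, cosh=1.640362, sinh=1.300303; start (x,ẋ)=(0.127200, 0.332900) → end (x,ẋ)=(0.201701, 0.294696)
phase 2: p=0.3585, T=0.603, ωT=2.501606, cosh=6.142013, sinh=6.060060; start (x,ẋ)=(0.201701, 0.294696) → end (x,ẋ)=(-0.174088, -2.132032)

x = -0.1741, ẋ = -2.1320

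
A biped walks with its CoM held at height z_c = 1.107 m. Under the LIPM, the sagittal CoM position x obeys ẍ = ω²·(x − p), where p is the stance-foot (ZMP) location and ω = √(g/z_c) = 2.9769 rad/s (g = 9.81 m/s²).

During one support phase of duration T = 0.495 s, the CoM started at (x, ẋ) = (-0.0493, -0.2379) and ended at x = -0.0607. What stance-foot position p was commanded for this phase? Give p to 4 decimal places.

ωT = 2.9769·0.495 = 1.473566; cosh(ωT) = 2.296939, sinh(ωT) = 2.067831
x(T) = p + (x₀−p)·cosh(ωT) + (ẋ₀/ω)·sinh(ωT) ⇒ p·(1 − cosh) = x(T) − x₀·cosh − (ẋ₀/ω)·sinh
numerator   = -0.0607 − (-0.0493)·2.296939 − (-0.2379/2.9769)·2.067831 = 0.217791
denominator = 1 − 2.296939 = -1.296939
p = 0.217791 / -1.296939 = -0.1679

p = -0.1679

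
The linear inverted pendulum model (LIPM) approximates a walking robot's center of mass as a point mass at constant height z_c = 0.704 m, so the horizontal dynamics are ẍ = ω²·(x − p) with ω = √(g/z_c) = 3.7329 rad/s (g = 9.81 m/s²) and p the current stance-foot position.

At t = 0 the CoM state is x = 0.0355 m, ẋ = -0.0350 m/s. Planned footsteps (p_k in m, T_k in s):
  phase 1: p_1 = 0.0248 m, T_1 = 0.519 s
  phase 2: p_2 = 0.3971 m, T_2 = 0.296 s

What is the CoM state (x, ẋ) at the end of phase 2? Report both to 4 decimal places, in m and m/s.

phase 1: p=0.0248, T=0.519, ωT=1.937375, cosh=3.542295, sinh=3.398214; start (x,ẋ)=(0.035500, -0.035000) → end (x,ẋ)=(0.030841, 0.011751)
phase 2: p=0.3971, T=0.296, ωT=1.104938, cosh=1.675135, sinh=1.343904; start (x,ẋ)=(0.030841, 0.011751) → end (x,ẋ)=(-0.212203, -1.817713)

x = -0.2122, ẋ = -1.8177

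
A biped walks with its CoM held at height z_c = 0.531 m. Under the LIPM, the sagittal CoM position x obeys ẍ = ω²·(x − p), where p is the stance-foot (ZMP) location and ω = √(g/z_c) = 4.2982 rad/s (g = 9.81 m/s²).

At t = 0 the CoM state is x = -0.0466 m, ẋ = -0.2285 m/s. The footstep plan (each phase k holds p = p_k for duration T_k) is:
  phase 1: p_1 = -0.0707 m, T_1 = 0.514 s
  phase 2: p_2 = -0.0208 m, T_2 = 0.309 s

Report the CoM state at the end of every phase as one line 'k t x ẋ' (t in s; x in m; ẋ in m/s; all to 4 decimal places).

1 0.5140 -0.1988 -0.5872
2 0.8230 -0.6200 -2.5283

phase 1: p=-0.0707, T=0.514, ωT=2.209275, cosh=4.609444, sinh=4.499664; start (x,ẋ)=(-0.046600, -0.228500) → end (x,ẋ)=(-0.198823, -0.587153)
phase 2: p=-0.0208, T=0.309, ωT=1.328144, cosh=2.019500, sinh=1.754531; start (x,ẋ)=(-0.198823, -0.587153) → end (x,ẋ)=(-0.619993, -2.528282)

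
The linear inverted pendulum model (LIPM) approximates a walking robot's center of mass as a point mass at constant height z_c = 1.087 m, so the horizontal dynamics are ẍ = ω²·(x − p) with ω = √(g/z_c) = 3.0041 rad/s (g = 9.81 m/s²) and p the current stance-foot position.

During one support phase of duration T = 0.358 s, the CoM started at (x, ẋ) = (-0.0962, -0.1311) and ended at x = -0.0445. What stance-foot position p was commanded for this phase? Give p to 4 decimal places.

ωT = 3.0041·0.358 = 1.075468; cosh(ωT) = 1.636251, sinh(ωT) = 1.295113
x(T) = p + (x₀−p)·cosh(ωT) + (ẋ₀/ω)·sinh(ωT) ⇒ p·(1 − cosh) = x(T) − x₀·cosh − (ẋ₀/ω)·sinh
numerator   = -0.0445 − (-0.0962)·1.636251 − (-0.1311/3.0041)·1.295113 = 0.169427
denominator = 1 − 1.636251 = -0.636251
p = 0.169427 / -0.636251 = -0.2663

p = -0.2663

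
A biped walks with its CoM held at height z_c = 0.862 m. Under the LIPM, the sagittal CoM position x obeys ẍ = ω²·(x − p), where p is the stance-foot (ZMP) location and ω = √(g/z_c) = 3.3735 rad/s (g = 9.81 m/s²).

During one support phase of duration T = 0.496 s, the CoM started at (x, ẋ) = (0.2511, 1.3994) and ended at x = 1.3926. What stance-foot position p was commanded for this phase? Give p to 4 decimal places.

ωT = 3.3735·0.496 = 1.673256; cosh(ωT) = 2.758564, sinh(ωT) = 2.570929
x(T) = p + (x₀−p)·cosh(ωT) + (ẋ₀/ω)·sinh(ωT) ⇒ p·(1 − cosh) = x(T) − x₀·cosh − (ẋ₀/ω)·sinh
numerator   = 1.3926 − (0.2511)·2.758564 − (1.3994/3.3735)·2.570929 = -0.366552
denominator = 1 − 2.758564 = -1.758564
p = -0.366552 / -1.758564 = 0.2084

p = 0.2084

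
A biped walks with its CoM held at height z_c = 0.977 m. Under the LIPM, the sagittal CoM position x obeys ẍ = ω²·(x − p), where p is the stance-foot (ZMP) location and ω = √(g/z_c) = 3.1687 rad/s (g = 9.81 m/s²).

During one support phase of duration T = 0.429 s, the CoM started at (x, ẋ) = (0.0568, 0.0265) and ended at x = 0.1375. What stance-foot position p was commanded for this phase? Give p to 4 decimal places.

ωT = 3.1687·0.429 = 1.359372; cosh(ωT) = 2.075285, sinh(ωT) = 1.818463
x(T) = p + (x₀−p)·cosh(ωT) + (ẋ₀/ω)·sinh(ωT) ⇒ p·(1 − cosh) = x(T) − x₀·cosh − (ẋ₀/ω)·sinh
numerator   = 0.1375 − (0.0568)·2.075285 − (0.0265/3.1687)·1.818463 = 0.004416
denominator = 1 − 2.075285 = -1.075285
p = 0.004416 / -1.075285 = -0.0041

p = -0.0041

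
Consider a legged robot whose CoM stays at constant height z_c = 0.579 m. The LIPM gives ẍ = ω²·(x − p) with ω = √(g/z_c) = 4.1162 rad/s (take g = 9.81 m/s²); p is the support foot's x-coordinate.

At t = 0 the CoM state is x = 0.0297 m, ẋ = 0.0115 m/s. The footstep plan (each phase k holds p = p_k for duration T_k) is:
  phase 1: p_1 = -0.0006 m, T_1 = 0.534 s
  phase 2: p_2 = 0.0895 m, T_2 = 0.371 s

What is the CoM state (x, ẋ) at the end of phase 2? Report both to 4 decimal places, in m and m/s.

x = 0.5589, ẋ = 2.0101

phase 1: p=-0.0006, T=0.534, ωT=2.198051, cosh=4.559229, sinh=4.448210; start (x,ẋ)=(0.029700, 0.011500) → end (x,ẋ)=(0.149972, 0.607216)
phase 2: p=0.0895, T=0.371, ωT=1.527110, cosh=2.411006, sinh=2.193844; start (x,ẋ)=(0.149972, 0.607216) → end (x,ẋ)=(0.558932, 2.010083)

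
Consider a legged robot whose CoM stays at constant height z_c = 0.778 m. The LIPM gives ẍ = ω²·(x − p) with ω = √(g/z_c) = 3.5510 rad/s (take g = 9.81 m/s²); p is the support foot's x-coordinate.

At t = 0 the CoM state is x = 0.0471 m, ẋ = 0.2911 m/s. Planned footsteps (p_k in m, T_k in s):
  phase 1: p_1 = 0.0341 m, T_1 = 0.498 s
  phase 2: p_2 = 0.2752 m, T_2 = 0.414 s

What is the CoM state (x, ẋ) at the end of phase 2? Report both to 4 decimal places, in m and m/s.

phase 1: p=0.0341, T=0.498, ωT=1.768398, cosh=3.016031, sinh=2.845425; start (x,ẋ)=(0.047100, 0.291100) → end (x,ẋ)=(0.306568, 1.009320)
phase 2: p=0.2752, T=0.414, ωT=1.470114, cosh=2.289815, sinh=2.059916; start (x,ẋ)=(0.306568, 1.009320) → end (x,ẋ)=(0.932527, 2.540602)

x = 0.9325, ẋ = 2.5406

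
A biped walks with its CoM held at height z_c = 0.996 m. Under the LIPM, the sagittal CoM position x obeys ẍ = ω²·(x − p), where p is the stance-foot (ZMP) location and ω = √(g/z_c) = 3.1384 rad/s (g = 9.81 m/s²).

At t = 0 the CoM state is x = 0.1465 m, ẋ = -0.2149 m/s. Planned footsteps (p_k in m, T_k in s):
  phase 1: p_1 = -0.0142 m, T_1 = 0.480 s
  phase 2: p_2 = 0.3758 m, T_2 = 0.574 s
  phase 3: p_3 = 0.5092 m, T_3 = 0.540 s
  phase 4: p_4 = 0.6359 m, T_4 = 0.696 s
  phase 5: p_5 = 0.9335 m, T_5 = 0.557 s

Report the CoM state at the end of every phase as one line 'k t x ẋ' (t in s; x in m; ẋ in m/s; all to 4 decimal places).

phase 1: p=-0.0142, T=0.480, ωT=1.506432, cosh=2.366154, sinh=2.144454; start (x,ẋ)=(0.146500, -0.214900) → end (x,ẋ)=(0.219201, 0.573049)
phase 2: p=0.3758, T=0.574, ωT=1.801442, cosh=3.111718, sinh=2.946657; start (x,ẋ)=(0.219201, 0.573049) → end (x,ẋ)=(0.426546, 0.334972)
phase 3: p=0.5092, T=0.540, ωT=1.694736, cosh=2.814428, sinh=2.630780; start (x,ẋ)=(0.426546, 0.334972) → end (x,ẋ)=(0.557368, 0.260325)
phase 4: p=0.6359, T=0.696, ωT=2.184326, cosh=4.498608, sinh=4.386054; start (x,ẋ)=(0.557368, 0.260325) → end (x,ẋ)=(0.646430, 0.090088)
phase 5: p=0.9335, T=0.557, ωT=1.748089, cosh=2.958861, sinh=2.784754; start (x,ẋ)=(0.646430, 0.090088) → end (x,ẋ)=(0.164035, -2.242344)

1 0.4800 0.2192 0.5730
2 1.0540 0.4265 0.3350
3 1.5940 0.5574 0.2603
4 2.2900 0.6464 0.0901
5 2.8470 0.1640 -2.2423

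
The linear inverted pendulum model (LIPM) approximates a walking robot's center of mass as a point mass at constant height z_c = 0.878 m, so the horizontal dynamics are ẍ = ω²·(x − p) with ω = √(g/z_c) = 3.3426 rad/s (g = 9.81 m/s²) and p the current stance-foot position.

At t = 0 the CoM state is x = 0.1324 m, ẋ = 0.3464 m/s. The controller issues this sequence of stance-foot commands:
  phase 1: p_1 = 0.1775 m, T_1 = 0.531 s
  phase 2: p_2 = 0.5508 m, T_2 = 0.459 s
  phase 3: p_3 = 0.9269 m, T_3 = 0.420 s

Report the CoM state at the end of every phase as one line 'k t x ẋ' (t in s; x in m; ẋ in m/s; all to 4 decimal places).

1 0.5310 0.3376 0.6193
2 0.9900 0.4430 -0.0732
3 1.4100 -0.1595 -3.2520

phase 1: p=0.1775, T=0.531, ωT=1.774921, cosh=3.034655, sinh=2.865158; start (x,ẋ)=(0.132400, 0.346400) → end (x,ẋ)=(0.337559, 0.619278)
phase 2: p=0.5508, T=0.459, ωT=1.534253, cosh=2.426739, sinh=2.211122; start (x,ẋ)=(0.337559, 0.619278) → end (x,ẋ)=(0.442971, -0.073217)
phase 3: p=0.9269, T=0.420, ωT=1.403892, cosh=2.158326, sinh=1.912687; start (x,ẋ)=(0.442971, -0.073217) → end (x,ẋ)=(-0.159474, -3.251956)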